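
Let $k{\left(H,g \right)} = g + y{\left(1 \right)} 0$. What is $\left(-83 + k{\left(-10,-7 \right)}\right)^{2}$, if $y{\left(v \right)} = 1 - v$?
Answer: $8100$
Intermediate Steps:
$k{\left(H,g \right)} = g$ ($k{\left(H,g \right)} = g + \left(1 - 1\right) 0 = g + 0 \cdot 0 = g + 0 = g$)
$\left(-83 + k{\left(-10,-7 \right)}\right)^{2} = \left(-83 - 7\right)^{2} = \left(-90\right)^{2} = 8100$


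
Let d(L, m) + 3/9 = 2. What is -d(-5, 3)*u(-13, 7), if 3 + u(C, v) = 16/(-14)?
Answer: 145/21 ≈ 6.9048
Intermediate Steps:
d(L, m) = 5/3 (d(L, m) = -⅓ + 2 = 5/3)
u(C, v) = -29/7 (u(C, v) = -3 + 16/(-14) = -3 + 16*(-1/14) = -3 - 8/7 = -29/7)
-d(-5, 3)*u(-13, 7) = -5*(-29)/(3*7) = -1*(-145/21) = 145/21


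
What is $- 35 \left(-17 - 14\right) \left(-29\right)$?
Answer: $-31465$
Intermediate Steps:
$- 35 \left(-17 - 14\right) \left(-29\right) = \left(-35\right) \left(-31\right) \left(-29\right) = 1085 \left(-29\right) = -31465$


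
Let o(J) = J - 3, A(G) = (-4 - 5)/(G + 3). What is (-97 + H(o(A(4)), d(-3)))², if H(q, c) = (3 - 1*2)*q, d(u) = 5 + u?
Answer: 502681/49 ≈ 10259.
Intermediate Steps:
A(G) = -9/(3 + G)
o(J) = -3 + J
H(q, c) = q (H(q, c) = (3 - 2)*q = 1*q = q)
(-97 + H(o(A(4)), d(-3)))² = (-97 + (-3 - 9/(3 + 4)))² = (-97 + (-3 - 9/7))² = (-97 - 30/7)² = (-709/7)² = 502681/49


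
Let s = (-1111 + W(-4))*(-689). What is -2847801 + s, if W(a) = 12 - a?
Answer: -2093346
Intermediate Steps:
s = 754455 (s = (-1111 + (12 - 1*(-4)))*(-689) = (-1111 + (12 + 4))*(-689) = (-1111 + 16)*(-689) = -1095*(-689) = 754455)
-2847801 + s = -2847801 + 754455 = -2093346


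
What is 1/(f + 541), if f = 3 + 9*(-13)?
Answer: 1/427 ≈ 0.0023419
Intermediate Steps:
f = -114 (f = 3 - 117 = -114)
1/(f + 541) = 1/(-114 + 541) = 1/427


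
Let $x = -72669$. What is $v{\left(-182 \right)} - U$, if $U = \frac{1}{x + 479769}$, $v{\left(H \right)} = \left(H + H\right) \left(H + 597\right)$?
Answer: $- \frac{61496526001}{407100} \approx -1.5106 \cdot 10^{5}$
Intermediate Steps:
$v{\left(H \right)} = 2 H \left(597 + H\right)$
$U = \frac{1}{407100}$ ($U = \frac{1}{-72669 + 479769} = \frac{1}{407100} \approx 2.4564 \cdot 10^{-6}$)
$v{\left(-182 \right)} - U = 2 \left(-182\right) \left(597 - 182\right) - \frac{1}{407100} = 2 \left(-182\right) 415 - \frac{1}{407100} = -151060 - \frac{1}{407100} = - \frac{61496526001}{407100}$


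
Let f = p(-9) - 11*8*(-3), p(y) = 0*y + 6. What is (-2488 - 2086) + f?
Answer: -4304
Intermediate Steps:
p(y) = 6 (p(y) = 0 + 6 = 6)
f = 270 (f = 6 - 11*8*(-3) = 6 - 88*(-3) = 6 - 1*(-264) = 6 + 264 = 270)
(-2488 - 2086) + f = (-2488 - 2086) + 270 = -4574 + 270 = -4304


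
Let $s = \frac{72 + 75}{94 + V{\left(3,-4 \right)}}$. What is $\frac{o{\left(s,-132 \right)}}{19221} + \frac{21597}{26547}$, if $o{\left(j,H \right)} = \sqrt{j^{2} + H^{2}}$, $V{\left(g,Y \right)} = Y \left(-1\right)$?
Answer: $\frac{7199}{8849} + \frac{\sqrt{7745}}{12814} \approx 0.82041$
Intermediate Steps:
$V{\left(g,Y \right)} = - Y$
$s = \frac{3}{2}$ ($s = \frac{72 + 75}{94 - -4} = \frac{147}{94 + 4} = \frac{147}{98} = 147 \cdot \frac{1}{98} = \frac{3}{2} \approx 1.5$)
$o{\left(j,H \right)} = \sqrt{H^{2} + j^{2}}$
$\frac{o{\left(s,-132 \right)}}{19221} + \frac{21597}{26547} = \frac{\sqrt{\left(-132\right)^{2} + \left(\frac{3}{2}\right)^{2}}}{19221} + \frac{21597}{26547} = \sqrt{17424 + \frac{9}{4}} \cdot \frac{1}{19221} + 21597 \cdot \frac{1}{26547} = \sqrt{\frac{69705}{4}} \cdot \frac{1}{19221} + \frac{7199}{8849} = \frac{3 \sqrt{7745}}{2} \cdot \frac{1}{19221} + \frac{7199}{8849} = \frac{\sqrt{7745}}{12814} + \frac{7199}{8849} = \frac{7199}{8849} + \frac{\sqrt{7745}}{12814}$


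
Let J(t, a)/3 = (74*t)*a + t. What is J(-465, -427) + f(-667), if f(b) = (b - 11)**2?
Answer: 44537499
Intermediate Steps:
J(t, a) = 3*t + 222*a*t (J(t, a) = 3*((74*t)*a + t) = 3*(74*a*t + t) = 3*(t + 74*a*t) = 3*t + 222*a*t)
f(b) = (-11 + b)**2
J(-465, -427) + f(-667) = 3*(-465)*(1 + 74*(-427)) + (-11 - 667)**2 = 3*(-465)*(1 - 31598) + (-678)**2 = 3*(-465)*(-31597) + 459684 = 44077815 + 459684 = 44537499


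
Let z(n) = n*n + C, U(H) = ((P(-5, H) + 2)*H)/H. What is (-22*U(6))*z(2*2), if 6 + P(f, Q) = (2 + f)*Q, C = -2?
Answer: 6776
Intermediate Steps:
P(f, Q) = -6 + Q*(2 + f) (P(f, Q) = -6 + (2 + f)*Q = -6 + Q*(2 + f))
U(H) = -4 - 3*H (U(H) = (((-6 + 2*H + H*(-5)) + 2)*H)/H = (((-6 + 2*H - 5*H) + 2)*H)/H = (((-6 - 3*H) + 2)*H)/H = ((-4 - 3*H)*H)/H = (H*(-4 - 3*H))/H = -4 - 3*H)
z(n) = -2 + n² (z(n) = n*n - 2 = n² - 2 = -2 + n²)
(-22*U(6))*z(2*2) = (-22*(-4 - 3*6))*(-2 + (2*2)²) = (-22*(-4 - 18))*(-2 + 4²) = (-22*(-22))*(-2 + 16) = 484*14 = 6776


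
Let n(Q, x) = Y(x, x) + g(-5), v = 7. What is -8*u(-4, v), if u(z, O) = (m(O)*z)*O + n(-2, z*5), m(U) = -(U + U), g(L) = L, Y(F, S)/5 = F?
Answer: -2296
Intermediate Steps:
Y(F, S) = 5*F
n(Q, x) = -5 + 5*x (n(Q, x) = 5*x - 5 = -5 + 5*x)
m(U) = -2*U
u(z, O) = -5 + 25*z - 2*z*O**2 (u(z, O) = ((-2*O)*z)*O + (-5 + 5*(z*5)) = (-2*O*z)*O + (-5 + 5*(5*z)) = -2*z*O**2 + (-5 + 25*z) = -5 + 25*z - 2*z*O**2)
-8*u(-4, v) = -8*(-5 + 25*(-4) - 2*(-4)*7**2) = -8*(-5 - 100 - 2*(-4)*49) = -8*(-5 - 100 + 392) = -8*287 = -2296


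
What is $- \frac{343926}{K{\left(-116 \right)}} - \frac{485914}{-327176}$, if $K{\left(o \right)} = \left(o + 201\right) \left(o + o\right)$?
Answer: $\frac{1907914954}{100811105} \approx 18.926$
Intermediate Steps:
$K{\left(o \right)} = 2 o \left(201 + o\right)$ ($K{\left(o \right)} = \left(201 + o\right) 2 o = 2 o \left(201 + o\right)$)
$- \frac{343926}{K{\left(-116 \right)}} - \frac{485914}{-327176} = - \frac{343926}{2 \left(-116\right) \left(201 - 116\right)} - \frac{485914}{-327176} = - \frac{343926}{2 \left(-116\right) 85} - - \frac{242957}{163588} = - \frac{343926}{-19720} + \frac{242957}{163588} = \left(-343926\right) \left(- \frac{1}{19720}\right) + \frac{242957}{163588} = \frac{171963}{9860} + \frac{242957}{163588} = \frac{1907914954}{100811105}$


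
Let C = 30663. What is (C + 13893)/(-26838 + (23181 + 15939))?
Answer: 7426/2047 ≈ 3.6277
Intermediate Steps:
(C + 13893)/(-26838 + (23181 + 15939)) = (30663 + 13893)/(-26838 + (23181 + 15939)) = 44556/(-26838 + 39120) = 44556/12282 = 44556*(1/12282) = 7426/2047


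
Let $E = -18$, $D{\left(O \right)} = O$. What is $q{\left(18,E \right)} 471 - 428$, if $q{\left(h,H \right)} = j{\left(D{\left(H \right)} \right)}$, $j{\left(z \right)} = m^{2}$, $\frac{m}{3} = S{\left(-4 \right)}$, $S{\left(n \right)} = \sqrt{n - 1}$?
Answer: $-21623$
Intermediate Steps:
$S{\left(n \right)} = \sqrt{-1 + n}$
$m = 3 i \sqrt{5}$ ($m = 3 \sqrt{-1 - 4} = 3 \sqrt{-5} = 3 i \sqrt{5} \approx 6.7082 i$)
$j{\left(z \right)} = -45$ ($j{\left(z \right)} = \left(3 i \sqrt{5}\right)^{2} = -45$)
$q{\left(h,H \right)} = -45$
$q{\left(18,E \right)} 471 - 428 = \left(-45\right) 471 - 428 = -21195 - 428 = -21623$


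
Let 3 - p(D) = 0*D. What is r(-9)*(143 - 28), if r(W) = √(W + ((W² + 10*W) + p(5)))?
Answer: 115*I*√15 ≈ 445.39*I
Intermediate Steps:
p(D) = 3 (p(D) = 3 - 0*D = 3 - 1*0 = 3 + 0 = 3)
r(W) = √(3 + W² + 11*W) (r(W) = √(W + ((W² + 10*W) + 3)) = √(W + (3 + W² + 10*W)) = √(3 + W² + 11*W))
r(-9)*(143 - 28) = √(3 + (-9)² + 11*(-9))*(143 - 28) = √(3 + 81 - 99)*115 = √(-15)*115 = (I*√15)*115 = 115*I*√15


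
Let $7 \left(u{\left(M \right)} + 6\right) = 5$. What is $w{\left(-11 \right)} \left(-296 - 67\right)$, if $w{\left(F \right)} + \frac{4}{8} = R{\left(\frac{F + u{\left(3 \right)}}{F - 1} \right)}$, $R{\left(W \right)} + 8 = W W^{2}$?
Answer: $\frac{5976795}{2744} \approx 2178.1$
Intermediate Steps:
$u{\left(M \right)} = - \frac{37}{7}$ ($u{\left(M \right)} = -6 + \frac{1}{7} \cdot 5 = -6 + \frac{5}{7} = - \frac{37}{7}$)
$R{\left(W \right)} = -8 + W^{3}$ ($R{\left(W \right)} = -8 + W W^{2} = -8 + W^{3}$)
$w{\left(F \right)} = - \frac{17}{2} + \frac{\left(- \frac{37}{7} + F\right)^{3}}{\left(-1 + F\right)^{3}}$ ($w{\left(F \right)} = - \frac{1}{2} + \left(-8 + \left(\frac{F - \frac{37}{7}}{F - 1}\right)^{3}\right) = - \frac{1}{2} + \left(-8 + \left(\frac{- \frac{37}{7} + F}{-1 + F}\right)^{3}\right) = - \frac{1}{2} + \left(-8 + \frac{\left(- \frac{37}{7} + F\right)^{3}}{\left(-1 + F\right)^{3}}\right) = - \frac{17}{2} + \frac{\left(- \frac{37}{7} + F\right)^{3}}{\left(-1 + F\right)^{3}}$)
$w{\left(-11 \right)} \left(-296 - 67\right) = \left(- \frac{17}{2} + \frac{\left(-37 + 7 \left(-11\right)\right)^{3}}{343 \left(-1 - 11\right)^{3}}\right) \left(-296 - 67\right) = \left(- \frac{17}{2} + \frac{\left(-37 - 77\right)^{3}}{343 \left(-1728\right)}\right) \left(-363\right) = \left(- \frac{17}{2} + \frac{1}{343} \left(- \frac{1}{1728}\right) \left(-114\right)^{3}\right) \left(-363\right) = \left(- \frac{17}{2} + \frac{1}{343} \left(- \frac{1}{1728}\right) \left(-1481544\right)\right) \left(-363\right) = \left(- \frac{17}{2} + \frac{6859}{2744}\right) \left(-363\right) = \left(- \frac{16465}{2744}\right) \left(-363\right) = \frac{5976795}{2744}$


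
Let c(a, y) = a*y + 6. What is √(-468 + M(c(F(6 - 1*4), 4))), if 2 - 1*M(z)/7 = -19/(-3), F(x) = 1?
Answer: I*√4485/3 ≈ 22.323*I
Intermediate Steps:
c(a, y) = 6 + a*y
M(z) = -91/3 (M(z) = 14 - (-133)/(-3) = 14 - (-133)*(-1)/3 = 14 - 7*19/3 = 14 - 133/3 = -91/3)
√(-468 + M(c(F(6 - 1*4), 4))) = √(-468 - 91/3) = √(-1495/3) = I*√4485/3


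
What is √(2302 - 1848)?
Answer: √454 ≈ 21.307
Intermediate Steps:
√(2302 - 1848) = √454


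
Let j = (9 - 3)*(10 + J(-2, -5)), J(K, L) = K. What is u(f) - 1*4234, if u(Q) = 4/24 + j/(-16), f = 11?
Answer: -25421/6 ≈ -4236.8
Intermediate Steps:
j = 48 (j = (9 - 3)*(10 - 2) = 6*8 = 48)
u(Q) = -17/6 (u(Q) = 4/24 + 48/(-16) = 4*(1/24) + 48*(-1/16) = 1/6 - 3 = -17/6)
u(f) - 1*4234 = -17/6 - 1*4234 = -17/6 - 4234 = -25421/6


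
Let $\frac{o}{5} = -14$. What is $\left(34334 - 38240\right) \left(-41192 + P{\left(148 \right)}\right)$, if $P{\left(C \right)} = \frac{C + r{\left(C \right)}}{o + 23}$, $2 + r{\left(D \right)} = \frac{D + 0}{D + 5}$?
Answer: $\frac{128565624572}{799} \approx 1.6091 \cdot 10^{8}$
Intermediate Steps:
$o = -70$ ($o = 5 \left(-14\right) = -70$)
$r{\left(D \right)} = -2 + \frac{D}{5 + D}$ ($r{\left(D \right)} = -2 + \frac{D + 0}{D + 5} = -2 + \frac{D}{5 + D}$)
$P{\left(C \right)} = - \frac{C}{47} - \frac{-10 - C}{47 \left(5 + C\right)}$ ($P{\left(C \right)} = \frac{C + \frac{-10 - C}{5 + C}}{-70 + 23} = \frac{C + \frac{-10 - C}{5 + C}}{-47} = \left(C + \frac{-10 - C}{5 + C}\right) \left(- \frac{1}{47}\right) = - \frac{C}{47} - \frac{-10 - C}{47 \left(5 + C\right)}$)
$\left(34334 - 38240\right) \left(-41192 + P{\left(148 \right)}\right) = \left(34334 - 38240\right) \left(-41192 + \frac{10 + 148 - 148 \left(5 + 148\right)}{47 \left(5 + 148\right)}\right) = - 3906 \left(-41192 + \frac{10 + 148 - 148 \cdot 153}{47 \cdot 153}\right) = - 3906 \left(-41192 + \frac{1}{47} \cdot \frac{1}{153} \left(10 + 148 - 22644\right)\right) = - 3906 \left(-41192 + \frac{1}{47} \cdot \frac{1}{153} \left(-22486\right)\right) = - 3906 \left(-41192 - \frac{22486}{7191}\right) = \left(-3906\right) \left(- \frac{296234158}{7191}\right) = \frac{128565624572}{799}$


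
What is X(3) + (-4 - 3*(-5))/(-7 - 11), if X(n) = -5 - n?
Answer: -155/18 ≈ -8.6111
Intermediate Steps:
X(3) + (-4 - 3*(-5))/(-7 - 11) = (-5 - 1*3) + (-4 - 3*(-5))/(-7 - 11) = (-5 - 3) + (-4 + 15)/(-18) = -8 - 1/18*11 = -8 - 11/18 = -155/18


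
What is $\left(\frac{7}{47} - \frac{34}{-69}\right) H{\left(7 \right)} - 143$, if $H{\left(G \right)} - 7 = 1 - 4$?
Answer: $- \frac{455425}{3243} \approx -140.43$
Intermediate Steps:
$H{\left(G \right)} = 4$ ($H{\left(G \right)} = 7 + \left(1 - 4\right) = 7 - 3 = 4$)
$\left(\frac{7}{47} - \frac{34}{-69}\right) H{\left(7 \right)} - 143 = \left(\frac{7}{47} - \frac{34}{-69}\right) 4 - 143 = \left(7 \cdot \frac{1}{47} - - \frac{34}{69}\right) 4 - 143 = \left(\frac{7}{47} + \frac{34}{69}\right) 4 - 143 = \frac{2081}{3243} \cdot 4 - 143 = \frac{8324}{3243} - 143 = - \frac{455425}{3243}$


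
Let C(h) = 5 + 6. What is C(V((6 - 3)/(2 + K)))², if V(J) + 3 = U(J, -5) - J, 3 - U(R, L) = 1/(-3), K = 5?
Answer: 121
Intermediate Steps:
U(R, L) = 10/3 (U(R, L) = 3 - 1/(-3) = 3 - 1*(-⅓) = 3 + ⅓ = 10/3)
V(J) = ⅓ - J (V(J) = -3 + (10/3 - J) = ⅓ - J)
C(h) = 11
C(V((6 - 3)/(2 + K)))² = 11² = 121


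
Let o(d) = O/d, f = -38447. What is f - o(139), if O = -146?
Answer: -5343987/139 ≈ -38446.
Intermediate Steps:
o(d) = -146/d
f - o(139) = -38447 - (-146)/139 = -38447 - 1*(-146/139) = -38447 + 146/139 = -5343987/139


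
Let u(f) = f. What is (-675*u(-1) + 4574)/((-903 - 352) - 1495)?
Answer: -5249/2750 ≈ -1.9087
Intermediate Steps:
(-675*u(-1) + 4574)/((-903 - 352) - 1495) = (-675*(-1) + 4574)/((-903 - 352) - 1495) = (675 + 4574)/(-1255 - 1495) = 5249/(-2750) = 5249*(-1/2750) = -5249/2750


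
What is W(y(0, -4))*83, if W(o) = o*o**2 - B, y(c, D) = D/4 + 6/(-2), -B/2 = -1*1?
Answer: -5478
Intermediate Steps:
B = 2 (B = -(-2) = -2*(-1) = 2)
y(c, D) = -3 + D/4 (y(c, D) = D*(1/4) + 6*(-1/2) = D/4 - 3 = -3 + D/4)
W(o) = -2 + o**3 (W(o) = o*o**2 - 1*2 = o**3 - 2 = -2 + o**3)
W(y(0, -4))*83 = (-2 + (-3 + (1/4)*(-4))**3)*83 = (-2 + (-3 - 1)**3)*83 = (-2 + (-4)**3)*83 = (-2 - 64)*83 = -66*83 = -5478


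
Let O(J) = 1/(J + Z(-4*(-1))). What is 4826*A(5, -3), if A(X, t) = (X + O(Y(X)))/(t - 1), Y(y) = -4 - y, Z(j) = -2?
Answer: -65151/11 ≈ -5922.8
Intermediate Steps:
O(J) = 1/(-2 + J) (O(J) = 1/(J - 2) = 1/(-2 + J))
A(X, t) = (X + 1/(-6 - X))/(-1 + t) (A(X, t) = (X + 1/(-2 + (-4 - X)))/(t - 1) = (X + 1/(-6 - X))/(-1 + t))
4826*A(5, -3) = 4826*((-1 + 5*(6 + 5))/((-1 - 3)*(6 + 5))) = 4826*((-1 + 5*11)/(-4*11)) = 4826*(-1/4*1/11*(-1 + 55)) = 4826*(-1/4*1/11*54) = 4826*(-27/22) = -65151/11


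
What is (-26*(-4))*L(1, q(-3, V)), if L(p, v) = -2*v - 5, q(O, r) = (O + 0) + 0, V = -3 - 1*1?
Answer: 104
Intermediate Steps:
V = -4 (V = -3 - 1 = -4)
q(O, r) = O (q(O, r) = O + 0 = O)
L(p, v) = -5 - 2*v
(-26*(-4))*L(1, q(-3, V)) = (-26*(-4))*(-5 - 2*(-3)) = 104*(-5 + 6) = 104*1 = 104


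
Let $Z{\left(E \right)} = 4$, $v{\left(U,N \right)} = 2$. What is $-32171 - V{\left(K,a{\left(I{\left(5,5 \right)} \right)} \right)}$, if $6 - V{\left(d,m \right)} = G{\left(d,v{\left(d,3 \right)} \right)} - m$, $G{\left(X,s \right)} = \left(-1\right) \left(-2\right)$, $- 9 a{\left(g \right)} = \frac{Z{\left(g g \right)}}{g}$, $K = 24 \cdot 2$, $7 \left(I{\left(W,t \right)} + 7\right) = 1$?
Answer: $- \frac{3474907}{108} \approx -32175.0$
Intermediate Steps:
$I{\left(W,t \right)} = - \frac{48}{7}$ ($I{\left(W,t \right)} = -7 + \frac{1}{7} \cdot 1 = -7 + \frac{1}{7} = - \frac{48}{7}$)
$K = 48$
$a{\left(g \right)} = - \frac{4}{9 g}$ ($a{\left(g \right)} = - \frac{4 \frac{1}{g}}{9} = - \frac{4}{9 g}$)
$G{\left(X,s \right)} = 2$
$V{\left(d,m \right)} = 4 + m$ ($V{\left(d,m \right)} = 6 - \left(2 - m\right) = 6 + \left(-2 + m\right) = 4 + m$)
$-32171 - V{\left(K,a{\left(I{\left(5,5 \right)} \right)} \right)} = -32171 - \left(4 - \frac{4}{9 \left(- \frac{48}{7}\right)}\right) = -32171 - \left(4 - - \frac{7}{108}\right) = -32171 - \left(4 + \frac{7}{108}\right) = -32171 - \frac{439}{108} = - \frac{3474907}{108}$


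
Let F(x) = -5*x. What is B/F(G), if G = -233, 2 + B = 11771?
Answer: 11769/1165 ≈ 10.102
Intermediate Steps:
B = 11769 (B = -2 + 11771 = 11769)
B/F(G) = 11769/((-5*(-233))) = 11769/1165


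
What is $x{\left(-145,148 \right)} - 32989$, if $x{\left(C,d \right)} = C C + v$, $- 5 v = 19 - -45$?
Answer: $- \frac{59884}{5} \approx -11977.0$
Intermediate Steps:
$v = - \frac{64}{5}$ ($v = - \frac{19 - -45}{5} = - \frac{19 + 45}{5} = \left(- \frac{1}{5}\right) 64 = - \frac{64}{5} \approx -12.8$)
$x{\left(C,d \right)} = - \frac{64}{5} + C^{2}$ ($x{\left(C,d \right)} = C C - \frac{64}{5} = C^{2} - \frac{64}{5} = - \frac{64}{5} + C^{2}$)
$x{\left(-145,148 \right)} - 32989 = \left(- \frac{64}{5} + \left(-145\right)^{2}\right) - 32989 = \left(- \frac{64}{5} + 21025\right) - 32989 = \frac{105061}{5} - 32989 = - \frac{59884}{5}$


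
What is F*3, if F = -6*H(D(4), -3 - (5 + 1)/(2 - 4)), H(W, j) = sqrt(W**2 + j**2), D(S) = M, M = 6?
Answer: -108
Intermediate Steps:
D(S) = 6
F = -36 (F = -6*sqrt(6**2 + (-3 - (5 + 1)/(2 - 4))**2) = -6*sqrt(36 + (-3 - 6/(-2))**2) = -6*sqrt(36 + (-3 - 6*(-1)/2)**2) = -6*sqrt(36 + (-3 - 1*(-3))**2) = -6*sqrt(36 + (-3 + 3)**2) = -6*sqrt(36 + 0**2) = -6*sqrt(36 + 0) = -6*sqrt(36) = -6*6 = -36)
F*3 = -36*3 = -108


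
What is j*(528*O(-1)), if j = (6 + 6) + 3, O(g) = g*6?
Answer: -47520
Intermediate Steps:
O(g) = 6*g
j = 15 (j = 12 + 3 = 15)
j*(528*O(-1)) = 15*(528*(6*(-1))) = 15*(528*(-6)) = 15*(-3168) = -47520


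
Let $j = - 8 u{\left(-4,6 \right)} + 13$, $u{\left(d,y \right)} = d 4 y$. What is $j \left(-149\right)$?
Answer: $-116369$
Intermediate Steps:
$u{\left(d,y \right)} = 4 d y$
$j = 781$ ($j = - 8 \cdot 4 \left(-4\right) 6 + 13 = \left(-8\right) \left(-96\right) + 13 = 768 + 13 = 781$)
$j \left(-149\right) = 781 \left(-149\right) = -116369$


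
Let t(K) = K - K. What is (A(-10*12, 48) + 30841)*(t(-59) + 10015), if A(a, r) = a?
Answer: 307670815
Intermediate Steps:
t(K) = 0
(A(-10*12, 48) + 30841)*(t(-59) + 10015) = (-10*12 + 30841)*(0 + 10015) = (-120 + 30841)*10015 = 30721*10015 = 307670815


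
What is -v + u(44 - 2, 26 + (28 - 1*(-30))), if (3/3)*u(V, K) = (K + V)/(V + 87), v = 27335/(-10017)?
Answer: 228017/61533 ≈ 3.7056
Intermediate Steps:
v = -3905/1431 (v = 27335*(-1/10017) = -3905/1431 ≈ -2.7289)
u(V, K) = (K + V)/(87 + V) (u(V, K) = (K + V)/(V + 87) = (K + V)/(87 + V))
-v + u(44 - 2, 26 + (28 - 1*(-30))) = -1*(-3905/1431) + ((26 + (28 - 1*(-30))) + (44 - 2))/(87 + (44 - 2)) = 3905/1431 + ((26 + (28 + 30)) + 42)/(87 + 42) = 3905/1431 + ((26 + 58) + 42)/129 = 3905/1431 + (84 + 42)/129 = 3905/1431 + (1/129)*126 = 3905/1431 + 42/43 = 228017/61533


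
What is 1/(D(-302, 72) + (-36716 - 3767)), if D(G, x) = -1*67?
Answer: -1/40550 ≈ -2.4661e-5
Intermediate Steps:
D(G, x) = -67
1/(D(-302, 72) + (-36716 - 3767)) = 1/(-67 + (-36716 - 3767)) = 1/(-67 - 40483) = 1/(-40550) = -1/40550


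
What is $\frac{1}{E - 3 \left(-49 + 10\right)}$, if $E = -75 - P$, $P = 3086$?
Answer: $- \frac{1}{3044} \approx -0.00032852$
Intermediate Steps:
$E = -3161$ ($E = -75 - 3086 = -3161$)
$\frac{1}{E - 3 \left(-49 + 10\right)} = \frac{1}{-3161 - 3 \left(-49 + 10\right)} = \frac{1}{-3161 - -117} = \frac{1}{-3161 + 117} = \frac{1}{-3044} = - \frac{1}{3044}$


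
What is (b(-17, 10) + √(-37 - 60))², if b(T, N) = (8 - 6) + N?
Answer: (12 + I*√97)² ≈ 47.0 + 236.37*I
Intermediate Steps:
b(T, N) = 2 + N
(b(-17, 10) + √(-37 - 60))² = ((2 + 10) + √(-37 - 60))² = (12 + √(-97))² = (12 + I*√97)²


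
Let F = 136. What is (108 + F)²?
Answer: 59536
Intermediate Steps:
(108 + F)² = (108 + 136)² = 244² = 59536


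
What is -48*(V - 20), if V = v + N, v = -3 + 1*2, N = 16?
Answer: 240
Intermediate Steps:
v = -1 (v = -3 + 2 = -1)
V = 15 (V = -1 + 16 = 15)
-48*(V - 20) = -48*(15 - 20) = -48*(-5) = 240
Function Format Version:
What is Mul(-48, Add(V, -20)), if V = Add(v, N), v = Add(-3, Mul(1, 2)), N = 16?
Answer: 240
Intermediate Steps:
v = -1 (v = Add(-3, 2) = -1)
V = 15 (V = Add(-1, 16) = 15)
Mul(-48, Add(V, -20)) = Mul(-48, Add(15, -20)) = Mul(-48, -5) = 240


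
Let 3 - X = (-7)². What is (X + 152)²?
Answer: 11236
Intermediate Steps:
X = -46 (X = 3 - 1*(-7)² = 3 - 1*49 = 3 - 49 = -46)
(X + 152)² = (-46 + 152)² = 106² = 11236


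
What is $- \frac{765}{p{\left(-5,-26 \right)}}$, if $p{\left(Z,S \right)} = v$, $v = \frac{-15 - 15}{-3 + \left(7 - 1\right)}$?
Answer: $\frac{153}{2} \approx 76.5$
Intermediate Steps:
$v = -10$ ($v = - \frac{30}{-3 + \left(7 - 1\right)} = - \frac{30}{-3 + 6} = - \frac{30}{3} = \left(-30\right) \frac{1}{3} = -10$)
$p{\left(Z,S \right)} = -10$
$- \frac{765}{p{\left(-5,-26 \right)}} = - \frac{765}{-10} = \left(-765\right) \left(- \frac{1}{10}\right) = \frac{153}{2}$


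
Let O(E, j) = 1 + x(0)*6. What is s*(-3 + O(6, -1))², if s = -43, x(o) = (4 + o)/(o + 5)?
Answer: -8428/25 ≈ -337.12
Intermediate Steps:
x(o) = (4 + o)/(5 + o)
O(E, j) = 29/5 (O(E, j) = 1 + ((4 + 0)/(5 + 0))*6 = 1 + (4/5)*6 = 1 + ((⅕)*4)*6 = 1 + (⅘)*6 = 1 + 24/5 = 29/5)
s*(-3 + O(6, -1))² = -43*(-3 + 29/5)² = -43*(14/5)² = -43*196/25 = -8428/25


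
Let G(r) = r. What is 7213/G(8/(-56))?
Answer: -50491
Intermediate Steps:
7213/G(8/(-56)) = 7213/((8/(-56))) = 7213/((8*(-1/56))) = 7213/(-1/7) = 7213*(-7) = -50491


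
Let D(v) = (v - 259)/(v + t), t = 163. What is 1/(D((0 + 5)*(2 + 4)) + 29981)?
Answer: 193/5786104 ≈ 3.3356e-5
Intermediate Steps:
D(v) = (-259 + v)/(163 + v) (D(v) = (v - 259)/(v + 163) = (-259 + v)/(163 + v))
1/(D((0 + 5)*(2 + 4)) + 29981) = 1/((-259 + (0 + 5)*(2 + 4))/(163 + (0 + 5)*(2 + 4)) + 29981) = 1/((-259 + 5*6)/(163 + 5*6) + 29981) = 1/((-259 + 30)/(163 + 30) + 29981) = 1/(-229/193 + 29981) = 1/(5786104/193) = 193/5786104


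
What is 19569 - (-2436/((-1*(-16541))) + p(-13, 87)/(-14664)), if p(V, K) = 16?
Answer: 84761398261/4331379 ≈ 19569.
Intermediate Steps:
19569 - (-2436/((-1*(-16541))) + p(-13, 87)/(-14664)) = 19569 - (-2436/((-1*(-16541))) + 16/(-14664)) = 19569 - (-2436/16541 + 16*(-1/14664)) = 19569 - (-2436*1/16541 - 2/1833) = 19569 - (-348/2363 - 2/1833) = 19569 - 1*(-642610/4331379) = 19569 + 642610/4331379 = 84761398261/4331379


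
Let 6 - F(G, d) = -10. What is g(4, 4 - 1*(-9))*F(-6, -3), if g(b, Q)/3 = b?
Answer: 192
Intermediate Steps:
F(G, d) = 16 (F(G, d) = 6 - 1*(-10) = 6 + 10 = 16)
g(b, Q) = 3*b
g(4, 4 - 1*(-9))*F(-6, -3) = (3*4)*16 = 12*16 = 192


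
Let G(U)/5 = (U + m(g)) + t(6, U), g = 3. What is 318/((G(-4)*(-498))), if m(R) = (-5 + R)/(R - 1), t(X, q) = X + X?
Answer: -53/2905 ≈ -0.018244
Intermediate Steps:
t(X, q) = 2*X
m(R) = (-5 + R)/(-1 + R)
G(U) = 55 + 5*U (G(U) = 5*((U + (-5 + 3)/(-1 + 3)) + 2*6) = 5*((U - 2/2) + 12) = 5*((U + (½)*(-2)) + 12) = 5*((U - 1) + 12) = 5*((-1 + U) + 12) = 5*(11 + U) = 55 + 5*U)
318/((G(-4)*(-498))) = 318/(((55 + 5*(-4))*(-498))) = 318/(((55 - 20)*(-498))) = 318/((35*(-498))) = 318/(-17430) = 318*(-1/17430) = -53/2905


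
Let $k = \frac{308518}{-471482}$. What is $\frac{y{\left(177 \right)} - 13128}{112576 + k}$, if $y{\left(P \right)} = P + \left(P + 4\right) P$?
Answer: $\frac{4499352726}{26538624557} \approx 0.16954$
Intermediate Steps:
$y{\left(P \right)} = P + P \left(4 + P\right)$ ($y{\left(P \right)} = P + \left(4 + P\right) P = P + P \left(4 + P\right)$)
$k = - \frac{154259}{235741}$ ($k = 308518 \left(- \frac{1}{471482}\right) = - \frac{154259}{235741} \approx -0.65436$)
$\frac{y{\left(177 \right)} - 13128}{112576 + k} = \frac{177 \left(5 + 177\right) - 13128}{112576 - \frac{154259}{235741}} = \frac{177 \cdot 182 - 13128}{\frac{26538624557}{235741}} = \left(32214 - 13128\right) \frac{235741}{26538624557} = 19086 \cdot \frac{235741}{26538624557} = \frac{4499352726}{26538624557}$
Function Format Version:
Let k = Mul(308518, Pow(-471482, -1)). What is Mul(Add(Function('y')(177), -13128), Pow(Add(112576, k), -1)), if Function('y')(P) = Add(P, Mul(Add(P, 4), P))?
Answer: Rational(4499352726, 26538624557) ≈ 0.16954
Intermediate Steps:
Function('y')(P) = Add(P, Mul(P, Add(4, P))) (Function('y')(P) = Add(P, Mul(Add(4, P), P)) = Add(P, Mul(P, Add(4, P))))
k = Rational(-154259, 235741) (k = Mul(308518, Rational(-1, 471482)) = Rational(-154259, 235741) ≈ -0.65436)
Mul(Add(Function('y')(177), -13128), Pow(Add(112576, k), -1)) = Mul(Add(Mul(177, Add(5, 177)), -13128), Pow(Add(112576, Rational(-154259, 235741)), -1)) = Mul(Add(Mul(177, 182), -13128), Pow(Rational(26538624557, 235741), -1)) = Mul(Add(32214, -13128), Rational(235741, 26538624557)) = Mul(19086, Rational(235741, 26538624557)) = Rational(4499352726, 26538624557)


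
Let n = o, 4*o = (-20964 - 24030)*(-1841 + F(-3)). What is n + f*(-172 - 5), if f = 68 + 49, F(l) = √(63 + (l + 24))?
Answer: 41375559/2 - 22497*√21 ≈ 2.0585e+7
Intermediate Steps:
F(l) = √(87 + l) (F(l) = √(63 + (24 + l)) = √(87 + l))
o = 41416977/2 - 22497*√21 (o = ((-20964 - 24030)*(-1841 + √(87 - 3)))/4 = (-44994*(-1841 + √84))/4 = (-44994*(-1841 + 2*√21))/4 = (82833954 - 89988*√21)/4 = 41416977/2 - 22497*√21 ≈ 2.0605e+7)
n = 41416977/2 - 22497*√21 ≈ 2.0605e+7
f = 117
n + f*(-172 - 5) = (41416977/2 - 22497*√21) + 117*(-172 - 5) = (41416977/2 - 22497*√21) + 117*(-177) = (41416977/2 - 22497*√21) - 20709 = 41375559/2 - 22497*√21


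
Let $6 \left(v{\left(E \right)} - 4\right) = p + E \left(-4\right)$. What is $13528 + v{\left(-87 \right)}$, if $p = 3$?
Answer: $\frac{27181}{2} \approx 13591.0$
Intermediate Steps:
$v{\left(E \right)} = \frac{9}{2} - \frac{2 E}{3}$ ($v{\left(E \right)} = 4 + \frac{3 + E \left(-4\right)}{6} = 4 + \frac{3 - 4 E}{6} = 4 - \left(- \frac{1}{2} + \frac{2 E}{3}\right) = \frac{9}{2} - \frac{2 E}{3}$)
$13528 + v{\left(-87 \right)} = 13528 + \left(\frac{9}{2} - -58\right) = 13528 + \left(\frac{9}{2} + 58\right) = 13528 + \frac{125}{2} = \frac{27181}{2}$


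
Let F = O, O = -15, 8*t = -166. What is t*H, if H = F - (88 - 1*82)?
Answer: 1743/4 ≈ 435.75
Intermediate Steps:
t = -83/4 (t = (1/8)*(-166) = -83/4 ≈ -20.750)
F = -15
H = -21 (H = -15 - (88 - 1*82) = -15 - (88 - 82) = -15 - 1*6 = -15 - 6 = -21)
t*H = -83/4*(-21) = 1743/4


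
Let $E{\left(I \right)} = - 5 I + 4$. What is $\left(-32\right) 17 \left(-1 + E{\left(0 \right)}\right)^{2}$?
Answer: $-4896$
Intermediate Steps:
$E{\left(I \right)} = 4 - 5 I$
$\left(-32\right) 17 \left(-1 + E{\left(0 \right)}\right)^{2} = \left(-32\right) 17 \left(-1 + \left(4 - 0\right)\right)^{2} = - 544 \left(-1 + \left(4 + 0\right)\right)^{2} = - 544 \left(-1 + 4\right)^{2} = - 544 \cdot 3^{2} = \left(-544\right) 9 = -4896$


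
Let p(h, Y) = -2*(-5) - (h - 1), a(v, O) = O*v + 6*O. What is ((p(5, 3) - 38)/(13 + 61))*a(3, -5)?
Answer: 720/37 ≈ 19.459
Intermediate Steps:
a(v, O) = 6*O + O*v
p(h, Y) = 11 - h (p(h, Y) = 10 - (-1 + h) = 10 + (1 - h) = 11 - h)
((p(5, 3) - 38)/(13 + 61))*a(3, -5) = (((11 - 1*5) - 38)/(13 + 61))*(-5*(6 + 3)) = (((11 - 5) - 38)/74)*(-5*9) = ((6 - 38)*(1/74))*(-45) = -32*1/74*(-45) = -16/37*(-45) = 720/37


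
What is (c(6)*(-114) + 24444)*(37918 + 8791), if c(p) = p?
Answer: 1109805840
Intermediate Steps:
(c(6)*(-114) + 24444)*(37918 + 8791) = (6*(-114) + 24444)*(37918 + 8791) = (-684 + 24444)*46709 = 23760*46709 = 1109805840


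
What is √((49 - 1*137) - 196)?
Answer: 2*I*√71 ≈ 16.852*I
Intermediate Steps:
√((49 - 1*137) - 196) = √((49 - 137) - 196) = √(-88 - 196) = √(-284) = 2*I*√71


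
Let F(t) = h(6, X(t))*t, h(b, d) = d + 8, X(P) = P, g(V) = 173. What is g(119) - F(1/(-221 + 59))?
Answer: 4541507/26244 ≈ 173.05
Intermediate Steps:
h(b, d) = 8 + d
F(t) = t*(8 + t) (F(t) = (8 + t)*t = t*(8 + t))
g(119) - F(1/(-221 + 59)) = 173 - (8 + 1/(-221 + 59))/(-221 + 59) = 173 - (8 + 1/(-162))/(-162) = 173 - (-1)*(8 - 1/162)/162 = 173 - (-1)*1295/(162*162) = 173 - 1*(-1295/26244) = 173 + 1295/26244 = 4541507/26244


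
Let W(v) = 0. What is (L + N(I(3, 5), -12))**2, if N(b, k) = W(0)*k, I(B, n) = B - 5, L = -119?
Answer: 14161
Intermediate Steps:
I(B, n) = -5 + B
N(b, k) = 0 (N(b, k) = 0*k = 0)
(L + N(I(3, 5), -12))**2 = (-119 + 0)**2 = (-119)**2 = 14161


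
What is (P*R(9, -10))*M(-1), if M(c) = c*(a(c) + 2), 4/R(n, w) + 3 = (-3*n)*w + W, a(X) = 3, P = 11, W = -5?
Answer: -110/131 ≈ -0.83969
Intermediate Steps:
R(n, w) = 4/(-8 - 3*n*w) (R(n, w) = 4/(-3 + ((-3*n)*w - 5)) = 4/(-3 + (-3*n*w - 5)) = 4/(-3 + (-5 - 3*n*w)) = 4/(-8 - 3*n*w))
M(c) = 5*c (M(c) = c*(3 + 2) = c*5 = 5*c)
(P*R(9, -10))*M(-1) = (11*(-4/(8 + 3*9*(-10))))*(5*(-1)) = (11*(-4/(8 - 270)))*(-5) = (11*(-4/(-262)))*(-5) = (11*(-4*(-1/262)))*(-5) = (11*(2/131))*(-5) = (22/131)*(-5) = -110/131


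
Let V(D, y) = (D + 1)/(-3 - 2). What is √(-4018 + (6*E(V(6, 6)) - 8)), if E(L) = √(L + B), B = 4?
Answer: √(-100650 + 30*√65)/5 ≈ 63.375*I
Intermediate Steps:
V(D, y) = -⅕ - D/5 (V(D, y) = (1 + D)/(-5) = (1 + D)*(-⅕) = -⅕ - D/5)
E(L) = √(4 + L) (E(L) = √(L + 4) = √(4 + L))
√(-4018 + (6*E(V(6, 6)) - 8)) = √(-4018 + (6*√(4 + (-⅕ - ⅕*6)) - 8)) = √(-4018 + (6*√(4 + (-⅕ - 6/5)) - 8)) = √(-4018 + (6*√(4 - 7/5) - 8)) = √(-4018 + (6*√(13/5) - 8)) = √(-4018 + (6*(√65/5) - 8)) = √(-4018 + (6*√65/5 - 8)) = √(-4018 + (-8 + 6*√65/5)) = √(-4026 + 6*√65/5)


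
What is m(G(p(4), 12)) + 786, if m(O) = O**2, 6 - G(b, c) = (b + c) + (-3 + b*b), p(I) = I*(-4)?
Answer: 59835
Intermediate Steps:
p(I) = -4*I
G(b, c) = 9 - b - c - b**2 (G(b, c) = 6 - ((b + c) + (-3 + b*b)) = 6 - ((b + c) + (-3 + b**2)) = 6 - (-3 + b + c + b**2) = 6 + (3 - b - c - b**2) = 9 - b - c - b**2)
m(G(p(4), 12)) + 786 = (9 - (-4)*4 - 1*12 - (-4*4)**2)**2 + 786 = (9 - 1*(-16) - 12 - 1*(-16)**2)**2 + 786 = (9 + 16 - 12 - 1*256)**2 + 786 = (9 + 16 - 12 - 256)**2 + 786 = (-243)**2 + 786 = 59049 + 786 = 59835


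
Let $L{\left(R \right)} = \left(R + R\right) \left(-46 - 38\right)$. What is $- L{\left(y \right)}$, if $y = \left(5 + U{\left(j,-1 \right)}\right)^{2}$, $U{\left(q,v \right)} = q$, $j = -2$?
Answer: $1512$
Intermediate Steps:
$y = 9$ ($y = \left(5 - 2\right)^{2} = 3^{2} = 9$)
$L{\left(R \right)} = - 168 R$ ($L{\left(R \right)} = 2 R \left(-84\right) = - 168 R$)
$- L{\left(y \right)} = - \left(-168\right) 9 = \left(-1\right) \left(-1512\right) = 1512$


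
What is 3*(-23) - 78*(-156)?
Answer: 12099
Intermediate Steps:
3*(-23) - 78*(-156) = -69 + 12168 = 12099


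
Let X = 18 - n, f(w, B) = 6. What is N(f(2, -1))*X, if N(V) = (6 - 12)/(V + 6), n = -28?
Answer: -23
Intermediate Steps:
N(V) = -6/(6 + V)
X = 46 (X = 18 - 1*(-28) = 18 + 28 = 46)
N(f(2, -1))*X = -6/(6 + 6)*46 = -6/12*46 = -6*1/12*46 = -1/2*46 = -23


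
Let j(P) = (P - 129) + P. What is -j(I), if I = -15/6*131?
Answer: 784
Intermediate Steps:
I = -655/2 (I = -15*⅙*131 = -5/2*131 = -655/2 ≈ -327.50)
j(P) = -129 + 2*P (j(P) = (-129 + P) + P = -129 + 2*P)
-j(I) = -(-129 + 2*(-655/2)) = -(-129 - 655) = -1*(-784) = 784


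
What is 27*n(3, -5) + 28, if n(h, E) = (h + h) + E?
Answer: 55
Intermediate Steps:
n(h, E) = E + 2*h (n(h, E) = 2*h + E = E + 2*h)
27*n(3, -5) + 28 = 27*(-5 + 2*3) + 28 = 27*(-5 + 6) + 28 = 27*1 + 28 = 27 + 28 = 55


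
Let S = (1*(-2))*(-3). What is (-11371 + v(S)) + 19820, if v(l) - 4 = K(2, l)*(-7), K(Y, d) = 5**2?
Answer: 8278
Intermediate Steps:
K(Y, d) = 25
S = 6 (S = -2*(-3) = 6)
v(l) = -171 (v(l) = 4 + 25*(-7) = 4 - 175 = -171)
(-11371 + v(S)) + 19820 = (-11371 - 171) + 19820 = -11542 + 19820 = 8278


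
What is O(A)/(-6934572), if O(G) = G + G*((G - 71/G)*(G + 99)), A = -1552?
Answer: 388860589/770508 ≈ 504.68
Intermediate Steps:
O(G) = G + G*(99 + G)*(G - 71/G) (O(G) = G + G*((G - 71/G)*(99 + G)) = G + G*((99 + G)*(G - 71/G)) = G + G*(99 + G)*(G - 71/G))
O(A)/(-6934572) = (-7029 + (-1552)³ - 70*(-1552) + 99*(-1552)²)/(-6934572) = (-7029 - 3738308608 + 108640 + 99*2408704)*(-1/6934572) = (-7029 - 3738308608 + 108640 + 238461696)*(-1/6934572) = -3499745301*(-1/6934572) = 388860589/770508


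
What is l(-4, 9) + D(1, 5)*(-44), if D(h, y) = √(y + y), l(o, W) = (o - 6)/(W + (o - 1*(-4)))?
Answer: -10/9 - 44*√10 ≈ -140.25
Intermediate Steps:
l(o, W) = (-6 + o)/(4 + W + o) (l(o, W) = (-6 + o)/(W + (o + 4)) = (-6 + o)/(W + (4 + o)) = (-6 + o)/(4 + W + o))
D(h, y) = √2*√y (D(h, y) = √(2*y) = √2*√y)
l(-4, 9) + D(1, 5)*(-44) = (-6 - 4)/(4 + 9 - 4) + (√2*√5)*(-44) = -10/9 + √10*(-44) = (⅑)*(-10) - 44*√10 = -10/9 - 44*√10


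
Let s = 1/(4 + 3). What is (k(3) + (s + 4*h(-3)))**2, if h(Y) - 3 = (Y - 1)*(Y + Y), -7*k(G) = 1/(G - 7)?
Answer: 9174841/784 ≈ 11703.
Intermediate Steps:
k(G) = -1/(7*(-7 + G)) (k(G) = -1/(7*(G - 7)) = -1/(7*(-7 + G)))
h(Y) = 3 + 2*Y*(-1 + Y) (h(Y) = 3 + (Y - 1)*(Y + Y) = 3 + (-1 + Y)*(2*Y) = 3 + 2*Y*(-1 + Y))
s = 1/7 ≈ 0.14286
(k(3) + (s + 4*h(-3)))**2 = (-1/(-49 + 7*3) + (1/7 + 4*(3 - 2*(-3) + 2*(-3)**2)))**2 = (-1/(-49 + 21) + (1/7 + 4*(3 + 6 + 2*9)))**2 = (-1/(-28) + (1/7 + 4*(3 + 6 + 18)))**2 = (-1*(-1/28) + (1/7 + 4*27))**2 = (1/28 + (1/7 + 108))**2 = (1/28 + 757/7)**2 = (3029/28)**2 = 9174841/784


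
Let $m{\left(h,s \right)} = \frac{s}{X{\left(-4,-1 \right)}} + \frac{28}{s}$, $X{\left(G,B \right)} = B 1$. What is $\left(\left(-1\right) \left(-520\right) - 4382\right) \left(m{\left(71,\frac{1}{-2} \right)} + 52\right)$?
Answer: $13517$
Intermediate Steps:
$X{\left(G,B \right)} = B$
$m{\left(h,s \right)} = - s + \frac{28}{s}$ ($m{\left(h,s \right)} = \frac{s}{-1} + \frac{28}{s} = s \left(-1\right) + \frac{28}{s} = - s + \frac{28}{s}$)
$\left(\left(-1\right) \left(-520\right) - 4382\right) \left(m{\left(71,\frac{1}{-2} \right)} + 52\right) = \left(\left(-1\right) \left(-520\right) - 4382\right) \left(\left(- \frac{1}{-2} + \frac{28}{\frac{1}{-2}}\right) + 52\right) = \left(520 - 4382\right) \left(\left(\left(-1\right) \left(- \frac{1}{2}\right) + \frac{28}{- \frac{1}{2}}\right) + 52\right) = - 3862 \left(\left(\frac{1}{2} + 28 \left(-2\right)\right) + 52\right) = - 3862 \left(\left(\frac{1}{2} - 56\right) + 52\right) = - 3862 \left(- \frac{111}{2} + 52\right) = \left(-3862\right) \left(- \frac{7}{2}\right) = 13517$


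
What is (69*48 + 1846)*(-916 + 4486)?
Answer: 18414060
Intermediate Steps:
(69*48 + 1846)*(-916 + 4486) = (3312 + 1846)*3570 = 5158*3570 = 18414060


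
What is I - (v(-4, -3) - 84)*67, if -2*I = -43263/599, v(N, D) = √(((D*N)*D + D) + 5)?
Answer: 6785607/1198 - 67*I*√34 ≈ 5664.1 - 390.67*I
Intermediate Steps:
v(N, D) = √(5 + D + N*D²) (v(N, D) = √((N*D² + D) + 5) = √((D + N*D²) + 5) = √(5 + D + N*D²))
I = 43263/1198 (I = -(-43263)/(2*599) = -½*(-43263/599) = 43263/1198 ≈ 36.113)
I - (v(-4, -3) - 84)*67 = 43263/1198 - (√(5 - 3 - 4*(-3)²) - 84)*67 = 43263/1198 - (√(5 - 3 - 4*9) - 84)*67 = 43263/1198 - (√(5 - 3 - 36) - 84)*67 = 43263/1198 - (√(-34) - 84)*67 = 43263/1198 - (I*√34 - 84)*67 = 43263/1198 - (-84 + I*√34)*67 = 43263/1198 - (-5628 + 67*I*√34) = 43263/1198 + (5628 - 67*I*√34) = 6785607/1198 - 67*I*√34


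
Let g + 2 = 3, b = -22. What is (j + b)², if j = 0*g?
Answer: 484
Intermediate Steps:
g = 1 (g = -2 + 3 = 1)
j = 0 (j = 0*1 = 0)
(j + b)² = (0 - 22)² = (-22)² = 484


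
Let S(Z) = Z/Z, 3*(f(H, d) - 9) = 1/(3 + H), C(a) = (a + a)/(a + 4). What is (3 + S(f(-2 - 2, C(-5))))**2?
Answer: 16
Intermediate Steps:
C(a) = 2*a/(4 + a) (C(a) = (2*a)/(4 + a) = 2*a/(4 + a))
f(H, d) = 9 + 1/(3*(3 + H))
S(Z) = 1
(3 + S(f(-2 - 2, C(-5))))**2 = (3 + 1)**2 = 4**2 = 16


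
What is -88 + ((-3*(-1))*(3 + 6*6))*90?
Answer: 10442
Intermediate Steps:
-88 + ((-3*(-1))*(3 + 6*6))*90 = -88 + (3*(3 + 36))*90 = -88 + (3*39)*90 = -88 + 117*90 = -88 + 10530 = 10442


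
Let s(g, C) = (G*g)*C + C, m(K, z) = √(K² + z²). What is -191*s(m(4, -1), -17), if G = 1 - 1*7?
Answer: 3247 - 19482*√17 ≈ -77079.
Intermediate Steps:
G = -6 (G = 1 - 7 = -6)
s(g, C) = C - 6*C*g (s(g, C) = (-6*g)*C + C = -6*C*g + C = C - 6*C*g)
-191*s(m(4, -1), -17) = -(-3247)*(1 - 6*√(4² + (-1)²)) = -(-3247)*(1 - 6*√(16 + 1)) = -(-3247)*(1 - 6*√17) = -191*(-17 + 102*√17) = 3247 - 19482*√17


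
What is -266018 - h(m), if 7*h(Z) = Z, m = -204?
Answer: -1861922/7 ≈ -2.6599e+5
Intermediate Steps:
h(Z) = Z/7
-266018 - h(m) = -266018 - (-204)/7 = -266018 - 1*(-204/7) = -266018 + 204/7 = -1861922/7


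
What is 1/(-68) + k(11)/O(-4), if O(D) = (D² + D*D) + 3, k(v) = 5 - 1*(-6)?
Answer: 713/2380 ≈ 0.29958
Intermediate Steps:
k(v) = 11 (k(v) = 5 + 6 = 11)
O(D) = 3 + 2*D² (O(D) = (D² + D²) + 3 = 2*D² + 3 = 3 + 2*D²)
1/(-68) + k(11)/O(-4) = 1/(-68) + 11/(3 + 2*(-4)²) = -1/68 + 11/(3 + 2*16) = -1/68 + 11/(3 + 32) = -1/68 + 11/35 = 713/2380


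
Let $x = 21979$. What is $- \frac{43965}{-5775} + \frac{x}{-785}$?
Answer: $- \frac{1232216}{60445} \approx -20.386$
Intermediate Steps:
$- \frac{43965}{-5775} + \frac{x}{-785} = - \frac{43965}{-5775} + \frac{21979}{-785} = \left(-43965\right) \left(- \frac{1}{5775}\right) + 21979 \left(- \frac{1}{785}\right) = \frac{2931}{385} - \frac{21979}{785} = - \frac{1232216}{60445}$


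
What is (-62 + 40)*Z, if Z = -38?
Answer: 836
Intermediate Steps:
(-62 + 40)*Z = (-62 + 40)*(-38) = -22*(-38) = 836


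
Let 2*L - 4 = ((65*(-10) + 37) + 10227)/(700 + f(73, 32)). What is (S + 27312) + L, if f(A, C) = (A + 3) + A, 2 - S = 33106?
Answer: -4910903/849 ≈ -5784.3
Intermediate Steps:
S = -33104 (S = 2 - 1*33106 = 2 - 33106 = -33104)
f(A, C) = 3 + 2*A (f(A, C) = (3 + A) + A = 3 + 2*A)
L = 6505/849 (L = 2 + (((65*(-10) + 37) + 10227)/(700 + (3 + 2*73)))/2 = 2 + (((-650 + 37) + 10227)/(700 + (3 + 146)))/2 = 2 + ((-613 + 10227)/(700 + 149))/2 = 2 + (9614/849)/2 = 2 + (9614*(1/849))/2 = 2 + (½)*(9614/849) = 2 + 4807/849 = 6505/849 ≈ 7.6620)
(S + 27312) + L = (-33104 + 27312) + 6505/849 = -5792 + 6505/849 = -4910903/849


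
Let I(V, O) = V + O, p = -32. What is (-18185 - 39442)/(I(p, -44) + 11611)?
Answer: -19209/3845 ≈ -4.9958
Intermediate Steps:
I(V, O) = O + V
(-18185 - 39442)/(I(p, -44) + 11611) = (-18185 - 39442)/((-44 - 32) + 11611) = -57627/(-76 + 11611) = -57627/11535 = -57627*1/11535 = -19209/3845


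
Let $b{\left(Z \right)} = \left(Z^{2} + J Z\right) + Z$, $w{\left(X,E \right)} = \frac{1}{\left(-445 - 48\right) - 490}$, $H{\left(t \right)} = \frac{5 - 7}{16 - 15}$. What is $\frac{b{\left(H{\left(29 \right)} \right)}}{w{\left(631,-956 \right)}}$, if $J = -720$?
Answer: $-1417486$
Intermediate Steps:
$H{\left(t \right)} = -2$ ($H{\left(t \right)} = - \frac{2}{1} = \left(-2\right) 1 = -2$)
$w{\left(X,E \right)} = - \frac{1}{983}$ ($w{\left(X,E \right)} = \frac{1}{\left(-445 - 48\right) - 490} = \frac{1}{-493 - 490} = \frac{1}{-983} = - \frac{1}{983}$)
$b{\left(Z \right)} = Z^{2} - 719 Z$ ($b{\left(Z \right)} = \left(Z^{2} - 720 Z\right) + Z = Z^{2} - 719 Z$)
$\frac{b{\left(H{\left(29 \right)} \right)}}{w{\left(631,-956 \right)}} = \frac{\left(-2\right) \left(-719 - 2\right)}{- \frac{1}{983}} = \left(-2\right) \left(-721\right) \left(-983\right) = 1442 \left(-983\right) = -1417486$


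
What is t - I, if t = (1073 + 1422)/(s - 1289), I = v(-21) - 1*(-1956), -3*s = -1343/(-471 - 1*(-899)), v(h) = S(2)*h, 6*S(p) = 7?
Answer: -6394777739/3307466 ≈ -1933.4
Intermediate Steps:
S(p) = 7/6 (S(p) = (1/6)*7 = 7/6)
v(h) = 7*h/6
s = 1343/1284 (s = -(-1343)/(3*(-471 - 1*(-899))) = -(-1343)/(3*(-471 + 899)) = -(-1343)/(3*428) = -1/3*(-1343/428) = 1343/1284 ≈ 1.0459)
I = 3863/2 (I = (7/6)*(-21) - 1*(-1956) = -49/2 + 1956 = 3863/2 ≈ 1931.5)
t = -3203580/1653733 (t = (1073 + 1422)/(1343/1284 - 1289) = 2495/(-1653733/1284) = 2495*(-1284/1653733) = -3203580/1653733 ≈ -1.9372)
t - I = -3203580/1653733 - 1*3863/2 = -3203580/1653733 - 3863/2 = -6394777739/3307466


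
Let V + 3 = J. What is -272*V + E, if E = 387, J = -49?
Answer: 14531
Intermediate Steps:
V = -52 (V = -3 - 49 = -52)
-272*V + E = -272*(-52) + 387 = 14144 + 387 = 14531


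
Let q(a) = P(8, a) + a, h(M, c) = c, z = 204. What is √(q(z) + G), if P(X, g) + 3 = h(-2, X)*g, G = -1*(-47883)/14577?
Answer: 14*√221196257/4859 ≈ 42.852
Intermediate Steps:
G = 15961/4859 (G = 47883*(1/14577) = 15961/4859 ≈ 3.2848)
P(X, g) = -3 + X*g
q(a) = -3 + 9*a (q(a) = (-3 + 8*a) + a = -3 + 9*a)
√(q(z) + G) = √((-3 + 9*204) + 15961/4859) = √((-3 + 1836) + 15961/4859) = √(1833 + 15961/4859) = √(8922508/4859) = 14*√221196257/4859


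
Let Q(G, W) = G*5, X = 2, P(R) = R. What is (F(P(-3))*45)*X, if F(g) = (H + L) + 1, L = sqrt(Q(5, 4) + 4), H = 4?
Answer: 450 + 90*sqrt(29) ≈ 934.67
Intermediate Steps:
Q(G, W) = 5*G
L = sqrt(29) (L = sqrt(5*5 + 4) = sqrt(25 + 4) = sqrt(29) ≈ 5.3852)
F(g) = 5 + sqrt(29) (F(g) = (4 + sqrt(29)) + 1 = 5 + sqrt(29))
(F(P(-3))*45)*X = ((5 + sqrt(29))*45)*2 = (225 + 45*sqrt(29))*2 = 450 + 90*sqrt(29)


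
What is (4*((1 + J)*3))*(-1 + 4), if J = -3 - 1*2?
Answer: -144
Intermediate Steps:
J = -5 (J = -3 - 2 = -5)
(4*((1 + J)*3))*(-1 + 4) = (4*((1 - 5)*3))*(-1 + 4) = (4*(-4*3))*3 = (4*(-12))*3 = -48*3 = -144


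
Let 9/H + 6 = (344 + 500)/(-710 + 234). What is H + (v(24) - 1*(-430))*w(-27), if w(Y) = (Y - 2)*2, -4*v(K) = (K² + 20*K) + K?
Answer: -8585071/925 ≈ -9281.2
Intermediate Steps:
v(K) = -21*K/4 - K²/4 (v(K) = -((K² + 20*K) + K)/4 = -(K² + 21*K)/4 = -21*K/4 - K²/4)
w(Y) = -4 + 2*Y (w(Y) = (-2 + Y)*2 = -4 + 2*Y)
H = -1071/925 (H = 9/(-6 + (344 + 500)/(-710 + 234)) = 9/(-6 + 844/(-476)) = 9/(-6 + 844*(-1/476)) = 9/(-6 - 211/119) = 9/(-925/119) = 9*(-119/925) = -1071/925 ≈ -1.1578)
H + (v(24) - 1*(-430))*w(-27) = -1071/925 + (-¼*24*(21 + 24) - 1*(-430))*(-4 + 2*(-27)) = -1071/925 + (-¼*24*45 + 430)*(-4 - 54) = -1071/925 + (-270 + 430)*(-58) = -1071/925 + 160*(-58) = -1071/925 - 9280 = -8585071/925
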